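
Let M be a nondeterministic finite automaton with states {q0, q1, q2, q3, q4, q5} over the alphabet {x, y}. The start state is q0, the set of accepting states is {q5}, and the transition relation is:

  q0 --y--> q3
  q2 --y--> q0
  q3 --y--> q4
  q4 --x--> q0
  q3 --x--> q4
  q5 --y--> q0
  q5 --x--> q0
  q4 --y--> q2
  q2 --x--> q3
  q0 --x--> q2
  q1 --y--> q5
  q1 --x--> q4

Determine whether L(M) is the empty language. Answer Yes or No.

Yes

The states reachable from the start state are {q0, q2, q3, q4}.
None of the accepting states {q5} is reachable, so no string is accepted and L(M) = ∅.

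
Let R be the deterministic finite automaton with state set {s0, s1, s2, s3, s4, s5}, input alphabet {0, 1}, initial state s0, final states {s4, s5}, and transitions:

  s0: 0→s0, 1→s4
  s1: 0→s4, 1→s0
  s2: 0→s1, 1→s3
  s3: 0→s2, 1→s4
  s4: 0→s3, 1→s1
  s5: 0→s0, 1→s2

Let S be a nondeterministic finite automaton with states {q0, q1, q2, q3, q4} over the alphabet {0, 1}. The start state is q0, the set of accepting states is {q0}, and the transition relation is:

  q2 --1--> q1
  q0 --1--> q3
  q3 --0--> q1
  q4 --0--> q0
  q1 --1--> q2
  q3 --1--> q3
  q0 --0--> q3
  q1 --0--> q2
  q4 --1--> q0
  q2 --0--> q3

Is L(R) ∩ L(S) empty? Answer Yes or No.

Yes

Exploring the product automaton R × S from the start pair (s0, q0), following both machines on each input symbol, reaches 16 state pairs: (s0, q0), (s0, q3), (s4, q3), (s0, q1), (s3, q1), (s1, q3), (s0, q2), (s4, q2), (s2, q2), (s4, q1), (s3, q3), (s1, q1), (s3, q2), (s1, q2), (s2, q1), (s2, q3).
R accepts in {s4, s5} and S accepts in {q0}; no reachable pair has both components accepting, so no string drives both machines to acceptance simultaneously and L(R) ∩ L(S) = ∅.
So no string is accepted by both, and the intersection is empty.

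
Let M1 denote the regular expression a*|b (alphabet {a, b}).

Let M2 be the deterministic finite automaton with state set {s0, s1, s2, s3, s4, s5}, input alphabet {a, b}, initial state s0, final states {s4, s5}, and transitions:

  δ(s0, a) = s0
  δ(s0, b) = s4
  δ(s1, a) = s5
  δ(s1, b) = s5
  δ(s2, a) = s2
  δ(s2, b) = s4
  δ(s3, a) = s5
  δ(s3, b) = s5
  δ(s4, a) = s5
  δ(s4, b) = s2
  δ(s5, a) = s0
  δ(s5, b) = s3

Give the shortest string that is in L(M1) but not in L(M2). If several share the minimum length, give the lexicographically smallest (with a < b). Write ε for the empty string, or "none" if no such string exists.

ε

The empty string ε is accepted by M1 but not by M2.
Since ε is the unique shortest string, it is the required witness.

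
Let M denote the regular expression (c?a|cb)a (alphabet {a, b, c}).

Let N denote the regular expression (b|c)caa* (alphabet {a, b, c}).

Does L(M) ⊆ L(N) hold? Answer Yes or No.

The string aa is in L(M) but not in L(N).
So L(M) ⊄ L(N).

No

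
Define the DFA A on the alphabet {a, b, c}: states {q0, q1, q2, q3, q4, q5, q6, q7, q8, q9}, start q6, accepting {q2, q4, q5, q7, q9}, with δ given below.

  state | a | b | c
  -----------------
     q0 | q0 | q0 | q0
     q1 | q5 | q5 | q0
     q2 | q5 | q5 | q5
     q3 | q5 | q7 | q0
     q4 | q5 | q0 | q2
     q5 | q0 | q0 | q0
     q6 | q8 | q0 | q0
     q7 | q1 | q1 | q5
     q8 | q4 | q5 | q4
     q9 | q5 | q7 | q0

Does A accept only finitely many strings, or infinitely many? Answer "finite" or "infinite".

finite

The useful states (reachable from q6 and able to reach an accepting state) are {q2, q4, q5, q6, q8}.
Restricted to these states the transition graph has no cycle, so every accepting path has bounded length and L is finite.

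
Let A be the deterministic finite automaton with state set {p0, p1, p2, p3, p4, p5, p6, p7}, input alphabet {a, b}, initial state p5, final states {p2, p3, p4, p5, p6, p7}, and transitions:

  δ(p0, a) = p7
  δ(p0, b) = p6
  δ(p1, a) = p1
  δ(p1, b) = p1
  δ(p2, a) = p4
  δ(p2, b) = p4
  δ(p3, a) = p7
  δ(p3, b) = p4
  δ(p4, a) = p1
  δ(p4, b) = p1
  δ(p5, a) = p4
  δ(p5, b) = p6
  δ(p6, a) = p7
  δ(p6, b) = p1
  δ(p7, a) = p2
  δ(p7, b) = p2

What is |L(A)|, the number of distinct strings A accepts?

10

The useful subgraph on states {p2, p4, p5, p6, p7} is acyclic, so L(A) is finite; the longest accepting path visits 5 useful states, giving maximum string length 4.
Counting accepting paths from p5 by length: 1 of length 0, 2 of length 1, 1 of length 2, 2 of length 3, 4 of length 4. Total 10.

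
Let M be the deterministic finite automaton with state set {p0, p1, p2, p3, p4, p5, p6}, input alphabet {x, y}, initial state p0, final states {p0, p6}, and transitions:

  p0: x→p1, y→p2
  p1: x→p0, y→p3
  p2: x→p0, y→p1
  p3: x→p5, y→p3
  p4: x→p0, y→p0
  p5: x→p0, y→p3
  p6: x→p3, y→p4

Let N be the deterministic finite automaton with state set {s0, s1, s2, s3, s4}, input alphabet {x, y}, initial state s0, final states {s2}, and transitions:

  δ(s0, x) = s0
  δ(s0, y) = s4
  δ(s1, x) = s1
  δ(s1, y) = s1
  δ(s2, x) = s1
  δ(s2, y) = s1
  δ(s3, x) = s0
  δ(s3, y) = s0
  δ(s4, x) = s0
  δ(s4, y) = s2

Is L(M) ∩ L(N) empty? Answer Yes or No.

Exploring the product automaton M × N from the start pair (p0, s0), following both machines on each input symbol, reaches 12 state pairs: (p0, s0), (p1, s0), (p2, s4), (p3, s4), (p1, s2), (p5, s0), (p3, s2), (p0, s1), (p3, s1), (p5, s1), (p1, s1), (p2, s1).
M accepts in {p0, p6} and N accepts in {s2}; no reachable pair has both components accepting, so no string drives both machines to acceptance simultaneously and L(M) ∩ L(N) = ∅.
So no string is accepted by both, and the intersection is empty.

Yes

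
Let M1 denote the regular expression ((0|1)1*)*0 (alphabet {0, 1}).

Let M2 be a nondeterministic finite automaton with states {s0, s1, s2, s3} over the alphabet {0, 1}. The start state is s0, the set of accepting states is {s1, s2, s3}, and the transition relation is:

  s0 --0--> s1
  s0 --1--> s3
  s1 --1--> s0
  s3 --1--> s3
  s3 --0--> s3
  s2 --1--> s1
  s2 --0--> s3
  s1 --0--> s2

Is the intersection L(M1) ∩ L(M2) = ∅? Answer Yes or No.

The string 0 is accepted by both M1 and M2.
Hence L(M1) ∩ L(M2) ≠ ∅.

No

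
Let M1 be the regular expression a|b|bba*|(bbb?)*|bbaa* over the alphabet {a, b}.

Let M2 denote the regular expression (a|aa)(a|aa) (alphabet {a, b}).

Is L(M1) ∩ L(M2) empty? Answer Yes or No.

Yes

Converting the expression M1 to a DFA (subset construction, then merging equivalent states) gives the minimal DFA with states {r0, r1, r2, r3, r4, r5, r6}, start state r0, accepting states {r0, r1, r2, r4, r5, r6} and transitions r0: a→r1, b→r2; r1: a→r3, b→r3; r2: a→r3, b→r4; r3: a→r3, b→r3; r4: a→r5, b→r6; r5: a→r5, b→r3; r6: a→r3, b→r6.
Converting the expression M2 to a DFA (subset construction, then merging equivalent states) gives the minimal DFA with states {t0, t1, t2, t3, t4, t5}, start state t0, accepting states {t3, t4, t5} and transitions t0: a→t1, b→t2; t1: a→t3, b→t2; t2: a→t2, b→t2; t3: a→t4, b→t2; t4: a→t5, b→t2; t5: a→t2, b→t2.
Exploring the product automaton M1 × M2 from the start pair (r0, t0), following both machines on each input symbol, reaches 10 state pairs: (r0, t0), (r1, t1), (r2, t2), (r3, t3), (r3, t2), (r4, t2), (r3, t4), (r5, t2), (r6, t2), (r3, t5).
M1 accepts in {r0, r1, r2, r4, r5, r6} and M2 accepts in {t3, t4, t5}; no reachable pair has both components accepting, so no string drives both machines to acceptance simultaneously and L(M1) ∩ L(M2) = ∅.
So no string is accepted by both, and the intersection is empty.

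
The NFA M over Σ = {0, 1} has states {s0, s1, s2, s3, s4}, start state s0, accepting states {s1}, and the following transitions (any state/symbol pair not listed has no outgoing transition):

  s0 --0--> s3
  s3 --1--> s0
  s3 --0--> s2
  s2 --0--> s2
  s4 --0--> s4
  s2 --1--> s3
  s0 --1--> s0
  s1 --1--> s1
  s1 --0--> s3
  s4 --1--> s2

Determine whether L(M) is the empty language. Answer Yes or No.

Yes

The states reachable from the start state are {s0, s2, s3}.
None of the accepting states {s1} is reachable, so no string is accepted and L(M) = ∅.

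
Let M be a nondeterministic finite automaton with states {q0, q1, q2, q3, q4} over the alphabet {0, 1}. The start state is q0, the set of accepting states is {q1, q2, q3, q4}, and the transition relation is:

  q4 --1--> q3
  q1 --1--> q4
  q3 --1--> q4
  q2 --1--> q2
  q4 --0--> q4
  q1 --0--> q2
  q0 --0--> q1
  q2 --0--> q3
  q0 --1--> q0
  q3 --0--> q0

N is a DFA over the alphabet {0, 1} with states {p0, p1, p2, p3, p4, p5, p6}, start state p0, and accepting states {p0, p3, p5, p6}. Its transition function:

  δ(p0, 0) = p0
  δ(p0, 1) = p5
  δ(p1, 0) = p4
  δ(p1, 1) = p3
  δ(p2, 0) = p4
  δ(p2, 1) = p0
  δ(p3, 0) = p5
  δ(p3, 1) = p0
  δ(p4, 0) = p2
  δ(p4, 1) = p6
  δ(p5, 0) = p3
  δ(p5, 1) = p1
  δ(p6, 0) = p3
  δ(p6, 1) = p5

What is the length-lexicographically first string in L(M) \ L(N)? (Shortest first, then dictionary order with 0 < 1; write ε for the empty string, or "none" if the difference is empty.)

011

The string 011 is accepted by M but not by N.
No shorter string lies in the difference, and 011 is the lexicographically first length-3 string in L(M) \ L(N).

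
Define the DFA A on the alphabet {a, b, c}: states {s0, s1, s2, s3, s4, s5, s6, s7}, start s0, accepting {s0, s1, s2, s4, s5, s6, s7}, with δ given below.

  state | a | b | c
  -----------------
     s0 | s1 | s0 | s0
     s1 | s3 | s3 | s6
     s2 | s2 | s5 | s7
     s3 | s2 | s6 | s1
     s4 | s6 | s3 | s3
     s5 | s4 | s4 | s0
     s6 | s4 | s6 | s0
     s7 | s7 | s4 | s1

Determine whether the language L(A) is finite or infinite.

State s0 is reachable from the start and can reach an accepting state, and it lies on the cycle s0 → s0.
Traversing that cycle any number of times yields accepted strings of unbounded length, so the language is infinite.

infinite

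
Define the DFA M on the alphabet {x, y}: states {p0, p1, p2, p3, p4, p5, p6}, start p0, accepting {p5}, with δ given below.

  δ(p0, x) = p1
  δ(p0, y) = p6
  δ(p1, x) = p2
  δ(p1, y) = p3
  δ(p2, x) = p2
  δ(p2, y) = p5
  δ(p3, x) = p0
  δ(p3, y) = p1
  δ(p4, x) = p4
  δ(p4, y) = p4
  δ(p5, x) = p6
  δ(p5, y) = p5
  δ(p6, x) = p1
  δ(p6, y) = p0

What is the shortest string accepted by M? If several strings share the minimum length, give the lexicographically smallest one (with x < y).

A breadth-first search from p0 reaches an accepting state first via the path p0 → p1 → p2 → p5 on input xxy.
No string of length < 3 is accepted (BFS exhausts all shorter strings without reaching an accepting state), and xxy is the lexicographically least accepting string of length 3.

xxy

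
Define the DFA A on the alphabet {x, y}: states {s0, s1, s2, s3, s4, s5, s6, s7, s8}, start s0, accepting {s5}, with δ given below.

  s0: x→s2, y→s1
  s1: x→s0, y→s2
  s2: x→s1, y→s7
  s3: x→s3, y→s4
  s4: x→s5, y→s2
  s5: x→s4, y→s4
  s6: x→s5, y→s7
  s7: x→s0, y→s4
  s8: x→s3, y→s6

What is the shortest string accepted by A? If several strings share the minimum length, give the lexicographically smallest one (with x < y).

xyyx

A breadth-first search from s0 reaches an accepting state first via the path s0 → s2 → s7 → s4 → s5 on input xyyx.
No string of length < 4 is accepted (BFS exhausts all shorter strings without reaching an accepting state), and xyyx is the lexicographically least accepting string of length 4.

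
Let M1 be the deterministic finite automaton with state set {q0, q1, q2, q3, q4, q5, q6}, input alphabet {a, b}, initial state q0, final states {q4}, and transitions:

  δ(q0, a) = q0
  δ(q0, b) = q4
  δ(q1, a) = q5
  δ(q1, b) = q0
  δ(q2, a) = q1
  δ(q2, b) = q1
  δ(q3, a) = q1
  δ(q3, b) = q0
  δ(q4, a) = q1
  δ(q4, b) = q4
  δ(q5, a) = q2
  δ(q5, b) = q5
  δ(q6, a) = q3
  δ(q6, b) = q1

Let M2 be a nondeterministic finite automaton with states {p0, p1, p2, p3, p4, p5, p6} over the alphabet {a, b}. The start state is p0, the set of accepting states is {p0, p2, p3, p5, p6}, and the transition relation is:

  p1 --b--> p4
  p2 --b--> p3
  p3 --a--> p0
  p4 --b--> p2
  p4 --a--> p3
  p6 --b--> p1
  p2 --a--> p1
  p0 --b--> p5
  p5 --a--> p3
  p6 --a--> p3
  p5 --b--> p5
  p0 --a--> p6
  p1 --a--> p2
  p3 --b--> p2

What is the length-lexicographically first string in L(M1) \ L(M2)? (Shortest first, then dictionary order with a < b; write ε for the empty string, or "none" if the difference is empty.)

ab

The string ab is accepted by M1 but not by M2.
No shorter string lies in the difference, and ab is the lexicographically first length-2 string in L(M1) \ L(M2).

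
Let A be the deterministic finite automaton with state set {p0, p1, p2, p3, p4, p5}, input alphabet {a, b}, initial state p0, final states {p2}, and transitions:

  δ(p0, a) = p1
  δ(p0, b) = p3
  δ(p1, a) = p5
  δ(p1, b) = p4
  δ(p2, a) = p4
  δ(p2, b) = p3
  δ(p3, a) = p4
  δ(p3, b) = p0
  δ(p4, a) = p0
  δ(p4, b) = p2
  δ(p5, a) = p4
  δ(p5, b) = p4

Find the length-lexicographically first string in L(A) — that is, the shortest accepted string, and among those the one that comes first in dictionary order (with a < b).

A breadth-first search from p0 reaches an accepting state first via the path p0 → p1 → p4 → p2 on input abb.
No string of length < 3 is accepted (BFS exhausts all shorter strings without reaching an accepting state), and abb is the lexicographically least accepting string of length 3.

abb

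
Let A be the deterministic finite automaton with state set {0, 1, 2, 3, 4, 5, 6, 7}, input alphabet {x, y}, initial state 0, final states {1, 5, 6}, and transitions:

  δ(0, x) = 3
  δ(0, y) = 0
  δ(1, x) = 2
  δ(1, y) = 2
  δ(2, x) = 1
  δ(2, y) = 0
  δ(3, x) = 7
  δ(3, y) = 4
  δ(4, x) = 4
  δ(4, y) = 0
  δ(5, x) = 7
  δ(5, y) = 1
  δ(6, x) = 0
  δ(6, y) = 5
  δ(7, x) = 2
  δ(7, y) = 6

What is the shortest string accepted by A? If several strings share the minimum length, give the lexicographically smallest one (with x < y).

A breadth-first search from 0 reaches an accepting state first via the path 0 → 3 → 7 → 6 on input xxy.
No string of length < 3 is accepted (BFS exhausts all shorter strings without reaching an accepting state), and xxy is the lexicographically least accepting string of length 3.

xxy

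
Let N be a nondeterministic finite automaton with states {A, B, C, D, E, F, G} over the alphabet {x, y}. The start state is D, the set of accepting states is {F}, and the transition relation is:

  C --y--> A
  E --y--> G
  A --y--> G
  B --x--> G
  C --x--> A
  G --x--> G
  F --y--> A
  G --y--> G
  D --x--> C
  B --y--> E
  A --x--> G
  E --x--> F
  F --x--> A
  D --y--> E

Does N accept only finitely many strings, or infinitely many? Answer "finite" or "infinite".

The useful states (reachable from D and able to reach an accepting state) are {D, E, F}.
Restricted to these states the transition graph has no cycle, so every accepting path has bounded length and L is finite.

finite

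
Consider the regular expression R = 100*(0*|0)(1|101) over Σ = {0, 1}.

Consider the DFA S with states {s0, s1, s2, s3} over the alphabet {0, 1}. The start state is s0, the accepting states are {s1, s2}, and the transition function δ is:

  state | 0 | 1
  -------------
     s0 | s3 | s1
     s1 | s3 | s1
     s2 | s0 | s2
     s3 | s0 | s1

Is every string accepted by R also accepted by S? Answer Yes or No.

Converting the expression R to a DFA (subset construction, then merging equivalent states) gives the minimal DFA with states {r0, r1, r2, r3, r4, r5, r6}, start state r0, accepting states {r4, r6} and transitions r0: 0→r1, 1→r2; r1: 0→r1, 1→r1; r2: 0→r3, 1→r1; r3: 0→r3, 1→r4; r4: 0→r5, 1→r1; r5: 0→r1, 1→r6; r6: 0→r1, 1→r1.
Exploring the product automaton R × S from the start pair (r0, s0), following both machines on each input symbol, reaches 10 state pairs: (r0, s0), (r1, s3), (r2, s1), (r1, s0), (r1, s1), (r3, s3), (r3, s0), (r4, s1), (r5, s3), (r6, s1).
R accepts in {r4, r6} and S accepts in {s1, s2}. The reachable pairs whose R-component is accepting are (r4, s1), (r6, s1); in each of them the S-component is accepting too, so the product for L(R) \ L(S) (R-component accepting, S-component rejecting) has no reachable accepting pair and the difference is empty.
Hence every string in L(R) is also in L(S).

Yes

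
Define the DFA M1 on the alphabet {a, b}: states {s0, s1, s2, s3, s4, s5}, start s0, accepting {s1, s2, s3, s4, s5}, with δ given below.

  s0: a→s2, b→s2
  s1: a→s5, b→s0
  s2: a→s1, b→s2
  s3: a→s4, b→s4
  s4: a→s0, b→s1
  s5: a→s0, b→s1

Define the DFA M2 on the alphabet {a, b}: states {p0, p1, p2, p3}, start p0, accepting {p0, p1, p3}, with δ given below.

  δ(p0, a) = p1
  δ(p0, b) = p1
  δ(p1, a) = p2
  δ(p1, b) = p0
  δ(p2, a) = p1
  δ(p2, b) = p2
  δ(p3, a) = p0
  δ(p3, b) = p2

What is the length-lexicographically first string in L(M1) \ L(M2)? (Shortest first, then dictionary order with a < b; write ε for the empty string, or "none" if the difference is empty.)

The string aa is accepted by M1 but not by M2.
No shorter string lies in the difference, and aa is the lexicographically first length-2 string in L(M1) \ L(M2).

aa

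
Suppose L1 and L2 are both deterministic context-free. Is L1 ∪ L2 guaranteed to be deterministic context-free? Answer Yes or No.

No

{aⁿbⁿ : n≥0} and {aⁿb²ⁿ : n≥0} are each accepted by a deterministic PDA (push the a's; pop one per b, respectively one per two b's), but their union U is not. Suppose a DPDA M accepted U. Being deterministic, M has a single run on aⁿb²ⁿ, and since aⁿbⁿ ∈ U that run passes through an accepting configuration right after consuming the prefix aⁿbⁿ and then goes on to accept again after n more b's. Build an ordinary (nondeterministic) PDA M′ that simulates M on a's and b's and, at any moment when M is in an accepting state, may switch to a second mode in which it reads only c's, feeding each c to M as a b; M′ accepts when M does. Then M′ accepts aⁱbʲcᵏ (k≥1) exactly when both aⁱbʲ ∈ U and aⁱbʲ⁺ᵏ ∈ U, and checking the four cases (i=j or j=2i, combined with j+k=i or j+k=2i) leaves only i=j=k: so L(M′) ∩ a*b*c⁺ = {aⁿbⁿcⁿ : n≥1} would be context-free, which it is not (pumping lemma) — contradiction. (The union is an unambiguous CFL; it is determinism, not unambiguity, that fails.)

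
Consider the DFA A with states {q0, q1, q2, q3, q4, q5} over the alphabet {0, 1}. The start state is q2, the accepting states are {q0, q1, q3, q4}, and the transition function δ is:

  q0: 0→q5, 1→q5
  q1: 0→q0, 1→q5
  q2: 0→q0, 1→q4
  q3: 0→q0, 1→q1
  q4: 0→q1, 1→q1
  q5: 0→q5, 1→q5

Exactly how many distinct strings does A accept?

6

The useful subgraph on states {q0, q1, q2, q4} is acyclic, so L(A) is finite; the longest accepting path visits 4 useful states, giving maximum string length 3.
Counting accepting paths from q2 by length: 2 of length 1, 2 of length 2, 2 of length 3. Total 6.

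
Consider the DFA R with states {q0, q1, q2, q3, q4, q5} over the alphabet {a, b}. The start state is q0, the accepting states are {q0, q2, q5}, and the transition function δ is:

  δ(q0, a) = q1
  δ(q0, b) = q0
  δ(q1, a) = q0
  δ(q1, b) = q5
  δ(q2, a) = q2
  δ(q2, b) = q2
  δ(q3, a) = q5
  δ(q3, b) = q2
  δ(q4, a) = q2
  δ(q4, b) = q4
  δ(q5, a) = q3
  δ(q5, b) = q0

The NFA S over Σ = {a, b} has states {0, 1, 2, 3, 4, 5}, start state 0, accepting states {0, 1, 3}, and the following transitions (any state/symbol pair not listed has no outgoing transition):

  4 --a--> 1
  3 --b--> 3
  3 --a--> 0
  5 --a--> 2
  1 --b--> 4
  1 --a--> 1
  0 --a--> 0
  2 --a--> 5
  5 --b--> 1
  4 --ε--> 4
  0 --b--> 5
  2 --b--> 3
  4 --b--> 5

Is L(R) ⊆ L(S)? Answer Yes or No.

No

The string b is in L(R) but not in L(S).
So L(R) ⊄ L(S).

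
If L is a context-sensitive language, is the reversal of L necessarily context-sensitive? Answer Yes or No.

Yes

Reversing both sides of every production of a noncontracting (context-sensitive) grammar gives another noncontracting grammar, and it generates Lᴿ; equivalently an LBA can reverse its tape in place and then run the machine for L.
So the context-sensitive languages are closed under reversal.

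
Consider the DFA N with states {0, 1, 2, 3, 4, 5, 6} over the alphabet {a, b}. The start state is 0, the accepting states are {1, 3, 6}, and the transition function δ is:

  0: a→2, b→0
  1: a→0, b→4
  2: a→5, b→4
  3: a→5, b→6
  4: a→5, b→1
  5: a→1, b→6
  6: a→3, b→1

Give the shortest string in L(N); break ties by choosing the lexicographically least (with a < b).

A breadth-first search from 0 reaches an accepting state first via the path 0 → 2 → 5 → 1 on input aaa.
No string of length < 3 is accepted (BFS exhausts all shorter strings without reaching an accepting state), and aaa is the lexicographically least accepting string of length 3.

aaa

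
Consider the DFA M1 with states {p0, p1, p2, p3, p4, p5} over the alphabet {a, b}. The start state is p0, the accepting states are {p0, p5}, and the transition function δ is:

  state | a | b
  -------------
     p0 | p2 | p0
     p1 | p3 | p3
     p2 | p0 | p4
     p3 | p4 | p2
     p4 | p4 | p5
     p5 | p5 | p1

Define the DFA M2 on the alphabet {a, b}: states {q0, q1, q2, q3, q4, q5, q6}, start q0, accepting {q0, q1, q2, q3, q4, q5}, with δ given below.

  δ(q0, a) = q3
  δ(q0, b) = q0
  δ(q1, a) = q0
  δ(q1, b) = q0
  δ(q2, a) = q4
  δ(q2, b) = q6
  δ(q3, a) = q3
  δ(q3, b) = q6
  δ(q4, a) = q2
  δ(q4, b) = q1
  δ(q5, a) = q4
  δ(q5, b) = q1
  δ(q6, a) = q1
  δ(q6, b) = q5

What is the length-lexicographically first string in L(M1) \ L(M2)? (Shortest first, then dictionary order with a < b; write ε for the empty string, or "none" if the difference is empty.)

The string aab is accepted by M1 but not by M2.
No shorter string lies in the difference, and aab is the lexicographically first length-3 string in L(M1) \ L(M2).

aab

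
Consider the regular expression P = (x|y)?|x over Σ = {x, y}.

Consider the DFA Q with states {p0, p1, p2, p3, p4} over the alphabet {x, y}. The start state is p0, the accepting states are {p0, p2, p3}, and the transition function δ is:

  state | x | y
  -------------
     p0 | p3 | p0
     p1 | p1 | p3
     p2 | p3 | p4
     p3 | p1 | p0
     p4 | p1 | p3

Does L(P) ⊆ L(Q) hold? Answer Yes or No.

Yes

Converting the expression P to a DFA (subset construction, then merging equivalent states) gives the minimal DFA with states {r0, r1, r2}, start state r0, accepting states {r0, r1} and transitions r0: x→r1, y→r1; r1: x→r2, y→r2; r2: x→r2, y→r2.
Exploring the product automaton P × Q from the start pair (r0, p0), following both machines on each input symbol, reaches 6 state pairs: (r0, p0), (r1, p3), (r1, p0), (r2, p1), (r2, p0), (r2, p3).
P accepts in {r0, r1} and Q accepts in {p0, p2, p3}. The reachable pairs whose P-component is accepting are (r0, p0), (r1, p3), (r1, p0); in each of them the Q-component is accepting too, so the product for L(P) \ L(Q) (P-component accepting, Q-component rejecting) has no reachable accepting pair and the difference is empty.
Hence every string in L(P) is also in L(Q).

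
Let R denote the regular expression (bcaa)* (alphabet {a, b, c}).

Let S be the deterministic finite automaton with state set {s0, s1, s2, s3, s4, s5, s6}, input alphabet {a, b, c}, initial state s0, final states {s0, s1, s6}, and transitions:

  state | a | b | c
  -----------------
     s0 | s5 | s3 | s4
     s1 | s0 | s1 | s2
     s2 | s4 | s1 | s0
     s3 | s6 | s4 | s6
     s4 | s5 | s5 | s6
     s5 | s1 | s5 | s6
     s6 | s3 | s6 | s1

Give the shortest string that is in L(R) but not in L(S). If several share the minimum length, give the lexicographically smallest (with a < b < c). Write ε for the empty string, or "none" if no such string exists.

bcaabcaa

The string bcaabcaa is accepted by R but not by S.
No shorter string lies in the difference, and bcaabcaa is the lexicographically first length-8 string in L(R) \ L(S).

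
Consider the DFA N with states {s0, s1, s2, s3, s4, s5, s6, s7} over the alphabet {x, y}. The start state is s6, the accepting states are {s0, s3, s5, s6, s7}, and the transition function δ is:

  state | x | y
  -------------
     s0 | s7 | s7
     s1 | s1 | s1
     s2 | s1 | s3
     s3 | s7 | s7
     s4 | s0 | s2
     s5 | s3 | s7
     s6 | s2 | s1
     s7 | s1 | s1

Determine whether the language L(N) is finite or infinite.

finite

The useful states (reachable from s6 and able to reach an accepting state) are {s2, s3, s6, s7}.
Restricted to these states the transition graph has no cycle, so every accepting path has bounded length and L is finite.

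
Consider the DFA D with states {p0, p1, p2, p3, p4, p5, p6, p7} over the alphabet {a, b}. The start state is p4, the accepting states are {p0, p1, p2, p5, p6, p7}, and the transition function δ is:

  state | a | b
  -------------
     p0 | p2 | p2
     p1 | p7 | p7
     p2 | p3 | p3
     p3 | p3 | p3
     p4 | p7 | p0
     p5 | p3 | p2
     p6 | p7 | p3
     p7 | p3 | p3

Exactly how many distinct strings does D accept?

The useful subgraph on states {p0, p2, p4, p7} is acyclic, so L(D) is finite; the longest accepting path visits 3 useful states, giving maximum string length 2.
Counting accepting paths from p4 by length: 2 of length 1, 2 of length 2. Total 4.

4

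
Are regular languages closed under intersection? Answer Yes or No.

Run DFAs for L₁ and L₂ in parallel: the product automaton with state set Q₁ × Q₂, start (q₁, q₂) and accepting set F₁ × F₂ recognises L₁ ∩ L₂.
So the regular languages are closed under intersection.

Yes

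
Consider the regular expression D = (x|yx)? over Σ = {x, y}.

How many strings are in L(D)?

3

The expression has no Kleene star, so L(D) is finite. Expanding the alternatives gives {ε, x, yx}.
That is 1 of length 0, 1 of length 1, 1 of length 2: 3 strings in all.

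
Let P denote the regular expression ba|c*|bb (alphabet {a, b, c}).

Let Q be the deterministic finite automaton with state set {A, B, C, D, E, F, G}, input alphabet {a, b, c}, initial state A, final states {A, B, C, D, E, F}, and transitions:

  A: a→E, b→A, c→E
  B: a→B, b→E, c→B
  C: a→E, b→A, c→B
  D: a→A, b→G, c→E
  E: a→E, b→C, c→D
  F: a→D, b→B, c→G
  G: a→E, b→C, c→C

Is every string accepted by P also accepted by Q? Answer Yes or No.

Converting the expression P to a DFA (subset construction, then merging equivalent states) gives the minimal DFA with states {p0, p1, p2, p3, p4}, start state p0, accepting states {p0, p3, p4} and transitions p0: a→p1, b→p2, c→p3; p1: a→p1, b→p1, c→p1; p2: a→p4, b→p4, c→p1; p3: a→p1, b→p1, c→p3; p4: a→p1, b→p1, c→p1.
Exploring the product automaton P × Q from the start pair (p0, A), following both machines on each input symbol, reaches 12 state pairs: (p0, A), (p1, E), (p2, A), (p3, E), (p1, C), (p1, D), (p4, E), (p4, A), (p3, D), (p1, A), (p1, B), (p1, G).
P accepts in {p0, p3, p4} and Q accepts in {A, B, C, D, E, F}. The reachable pairs whose P-component is accepting are (p0, A), (p3, E), (p4, E), (p4, A), (p3, D); in each of them the Q-component is accepting too, so the product for L(P) \ L(Q) (P-component accepting, Q-component rejecting) has no reachable accepting pair and the difference is empty.
Hence every string in L(P) is also in L(Q).

Yes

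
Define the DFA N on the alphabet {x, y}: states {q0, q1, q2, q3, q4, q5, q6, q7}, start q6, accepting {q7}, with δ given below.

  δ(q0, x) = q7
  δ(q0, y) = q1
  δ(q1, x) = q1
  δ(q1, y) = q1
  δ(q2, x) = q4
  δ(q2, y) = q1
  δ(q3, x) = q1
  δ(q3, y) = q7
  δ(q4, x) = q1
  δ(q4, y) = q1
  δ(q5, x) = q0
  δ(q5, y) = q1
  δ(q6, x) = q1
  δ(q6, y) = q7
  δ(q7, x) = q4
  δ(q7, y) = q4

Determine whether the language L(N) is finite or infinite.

finite

The useful states (reachable from q6 and able to reach an accepting state) are {q6, q7}.
Restricted to these states the transition graph has no cycle, so every accepting path has bounded length and L is finite.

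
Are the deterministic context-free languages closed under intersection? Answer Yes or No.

No

DCFLs are closed under complement (normalise the DPDA to read all of its input, then flip the verdict). If they were also closed under intersection, De Morgan would make them closed under union; but {aⁿbⁿ : n≥0} and {aⁿb²ⁿ : n≥0} are DCFLs (push the a's; pop one per b, respectively one per two b's) whose union no deterministic PDA accepts: a DPDA for it would have a single run on aⁿb²ⁿ, accepting after the prefix aⁿbⁿ and accepting again after n more b's; an ordinary PDA that simulates it on a's and b's and, at any moment when it is accepting, may switch to reading only a fresh letter c while feeding each c to the simulation as a b, would accept aⁱbʲcᵏ (k≥1) exactly when both aⁱbʲ and aⁱbʲ⁺ᵏ are in the language, i.e. its language intersected with the regular set a*b*c⁺ would be exactly {aⁿbⁿcⁿ : n≥1} — impossible, since context-free languages are closed under intersection with regular sets and {aⁿbⁿcⁿ} is not context-free.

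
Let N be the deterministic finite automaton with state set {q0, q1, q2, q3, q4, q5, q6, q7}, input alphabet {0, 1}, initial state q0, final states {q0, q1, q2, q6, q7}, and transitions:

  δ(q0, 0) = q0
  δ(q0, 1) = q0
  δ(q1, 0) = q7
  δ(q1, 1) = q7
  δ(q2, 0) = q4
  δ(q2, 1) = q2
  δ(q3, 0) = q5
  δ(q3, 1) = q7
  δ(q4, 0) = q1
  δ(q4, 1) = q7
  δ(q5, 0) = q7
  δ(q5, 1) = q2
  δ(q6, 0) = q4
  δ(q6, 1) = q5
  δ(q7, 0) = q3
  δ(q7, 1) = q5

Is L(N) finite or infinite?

infinite

State q0 is reachable from the start and can reach an accepting state, and it lies on the cycle q0 → q0.
Traversing that cycle any number of times yields accepted strings of unbounded length, so the language is infinite.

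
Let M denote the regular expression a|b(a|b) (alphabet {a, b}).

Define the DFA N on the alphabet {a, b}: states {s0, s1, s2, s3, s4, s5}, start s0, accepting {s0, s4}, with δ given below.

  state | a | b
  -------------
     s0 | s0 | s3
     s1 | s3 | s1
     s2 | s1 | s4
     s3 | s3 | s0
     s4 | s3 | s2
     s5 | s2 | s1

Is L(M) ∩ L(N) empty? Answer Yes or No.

The string a is accepted by both M and N.
Hence L(M) ∩ L(N) ≠ ∅.

No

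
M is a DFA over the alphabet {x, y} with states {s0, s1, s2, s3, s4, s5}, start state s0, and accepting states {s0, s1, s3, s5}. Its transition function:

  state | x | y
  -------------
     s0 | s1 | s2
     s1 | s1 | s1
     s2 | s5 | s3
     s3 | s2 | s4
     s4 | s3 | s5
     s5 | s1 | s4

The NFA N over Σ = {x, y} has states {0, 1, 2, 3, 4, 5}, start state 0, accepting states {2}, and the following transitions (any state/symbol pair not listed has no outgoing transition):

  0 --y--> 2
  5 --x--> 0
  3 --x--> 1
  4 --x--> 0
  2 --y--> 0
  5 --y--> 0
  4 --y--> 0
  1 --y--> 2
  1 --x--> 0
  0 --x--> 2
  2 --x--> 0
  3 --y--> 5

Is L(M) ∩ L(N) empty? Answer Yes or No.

The string x is accepted by both M and N.
Hence L(M) ∩ L(N) ≠ ∅.

No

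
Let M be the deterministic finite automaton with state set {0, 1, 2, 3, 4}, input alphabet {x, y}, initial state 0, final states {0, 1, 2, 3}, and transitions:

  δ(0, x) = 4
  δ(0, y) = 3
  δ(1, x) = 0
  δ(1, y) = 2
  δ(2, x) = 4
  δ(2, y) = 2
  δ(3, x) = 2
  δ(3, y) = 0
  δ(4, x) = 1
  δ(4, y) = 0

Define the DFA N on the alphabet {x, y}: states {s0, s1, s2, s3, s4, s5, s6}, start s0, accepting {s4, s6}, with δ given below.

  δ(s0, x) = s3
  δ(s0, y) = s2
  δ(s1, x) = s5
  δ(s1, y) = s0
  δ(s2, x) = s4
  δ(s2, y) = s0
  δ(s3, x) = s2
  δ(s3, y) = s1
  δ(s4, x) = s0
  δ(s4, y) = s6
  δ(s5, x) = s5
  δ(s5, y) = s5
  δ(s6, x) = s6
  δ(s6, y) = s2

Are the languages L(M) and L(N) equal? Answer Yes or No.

No

The empty string ε is accepted by M but rejected by N.
So L(M) ≠ L(N).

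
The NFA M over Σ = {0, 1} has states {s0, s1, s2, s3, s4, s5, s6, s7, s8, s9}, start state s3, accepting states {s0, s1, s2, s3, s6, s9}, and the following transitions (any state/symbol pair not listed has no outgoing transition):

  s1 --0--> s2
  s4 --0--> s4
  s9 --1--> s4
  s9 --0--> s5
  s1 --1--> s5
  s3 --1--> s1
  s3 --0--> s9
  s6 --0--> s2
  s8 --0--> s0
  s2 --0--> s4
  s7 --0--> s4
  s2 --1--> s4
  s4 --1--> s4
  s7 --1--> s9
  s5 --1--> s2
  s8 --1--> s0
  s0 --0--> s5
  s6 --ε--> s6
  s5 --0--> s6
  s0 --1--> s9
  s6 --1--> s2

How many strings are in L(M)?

The useful subgraph on states {s1, s2, s3, s5, s6, s9} is acyclic, so L(M) is finite; the longest accepting path visits 5 useful states, giving maximum string length 4.
Counting accepting paths from s3 by length: 1 of length 0, 2 of length 1, 1 of length 2, 4 of length 3, 4 of length 4. Total 12.

12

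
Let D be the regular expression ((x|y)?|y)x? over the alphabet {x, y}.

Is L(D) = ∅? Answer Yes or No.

The empty string ε matches the expression, so it belongs to L(D).
Since L(D) contains at least one string, it is not empty.

No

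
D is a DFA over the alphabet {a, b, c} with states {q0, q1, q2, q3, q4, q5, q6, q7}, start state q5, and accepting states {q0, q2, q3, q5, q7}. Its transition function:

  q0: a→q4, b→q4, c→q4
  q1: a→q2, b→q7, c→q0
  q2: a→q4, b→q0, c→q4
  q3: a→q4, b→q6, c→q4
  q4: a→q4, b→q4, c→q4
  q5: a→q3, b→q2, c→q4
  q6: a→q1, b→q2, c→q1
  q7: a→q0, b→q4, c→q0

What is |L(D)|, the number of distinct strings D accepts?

18

The useful subgraph on states {q0, q1, q2, q3, q5, q6, q7} is acyclic, so L(D) is finite; the longest accepting path visits 6 useful states, giving maximum string length 5.
Counting accepting paths from q5 by length: 1 of length 0, 2 of length 1, 1 of length 2, 1 of length 3, 7 of length 4, 6 of length 5. Total 18.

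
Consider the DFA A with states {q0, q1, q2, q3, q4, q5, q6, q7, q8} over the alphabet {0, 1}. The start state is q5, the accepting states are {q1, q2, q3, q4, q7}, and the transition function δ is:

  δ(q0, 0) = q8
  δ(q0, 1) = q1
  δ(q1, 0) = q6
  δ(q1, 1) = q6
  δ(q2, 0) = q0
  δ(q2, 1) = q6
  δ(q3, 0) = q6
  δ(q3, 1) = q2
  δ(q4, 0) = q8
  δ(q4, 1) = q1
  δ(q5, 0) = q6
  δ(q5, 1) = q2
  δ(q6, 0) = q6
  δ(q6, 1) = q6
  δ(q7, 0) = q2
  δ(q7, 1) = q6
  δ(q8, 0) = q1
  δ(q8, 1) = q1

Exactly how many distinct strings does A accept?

4

The useful subgraph on states {q0, q1, q2, q5, q8} is acyclic, so L(A) is finite; the longest accepting path visits 5 useful states, giving maximum string length 4.
Counting accepting paths from q5 by length: 1 of length 1, 1 of length 3, 2 of length 4. Total 4.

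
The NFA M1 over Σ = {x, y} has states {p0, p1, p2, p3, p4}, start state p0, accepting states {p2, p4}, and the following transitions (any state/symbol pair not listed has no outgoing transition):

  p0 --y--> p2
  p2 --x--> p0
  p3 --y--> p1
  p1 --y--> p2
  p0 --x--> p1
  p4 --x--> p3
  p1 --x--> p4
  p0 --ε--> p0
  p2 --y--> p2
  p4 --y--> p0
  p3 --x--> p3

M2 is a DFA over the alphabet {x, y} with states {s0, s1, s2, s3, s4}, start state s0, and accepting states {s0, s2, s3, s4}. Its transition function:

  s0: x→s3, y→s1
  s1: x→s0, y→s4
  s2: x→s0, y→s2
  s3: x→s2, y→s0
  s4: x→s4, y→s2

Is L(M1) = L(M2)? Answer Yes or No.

No

The string y is accepted by M1 but rejected by M2.
So L(M1) ≠ L(M2).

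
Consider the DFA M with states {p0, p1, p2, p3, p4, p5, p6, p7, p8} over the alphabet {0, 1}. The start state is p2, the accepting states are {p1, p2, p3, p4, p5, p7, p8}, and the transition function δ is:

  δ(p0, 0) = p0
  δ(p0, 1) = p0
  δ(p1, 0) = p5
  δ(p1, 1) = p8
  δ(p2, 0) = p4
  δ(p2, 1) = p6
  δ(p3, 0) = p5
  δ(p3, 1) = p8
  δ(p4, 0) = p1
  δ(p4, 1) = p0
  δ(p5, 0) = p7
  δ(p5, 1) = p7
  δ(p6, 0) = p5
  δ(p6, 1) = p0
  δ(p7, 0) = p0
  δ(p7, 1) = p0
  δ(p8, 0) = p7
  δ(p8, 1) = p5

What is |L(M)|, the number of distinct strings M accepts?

14

The useful subgraph on states {p1, p2, p4, p5, p6, p7, p8} is acyclic, so L(M) is finite; the longest accepting path visits 6 useful states, giving maximum string length 5.
Counting accepting paths from p2 by length: 1 of length 0, 1 of length 1, 2 of length 2, 4 of length 3, 4 of length 4, 2 of length 5. Total 14.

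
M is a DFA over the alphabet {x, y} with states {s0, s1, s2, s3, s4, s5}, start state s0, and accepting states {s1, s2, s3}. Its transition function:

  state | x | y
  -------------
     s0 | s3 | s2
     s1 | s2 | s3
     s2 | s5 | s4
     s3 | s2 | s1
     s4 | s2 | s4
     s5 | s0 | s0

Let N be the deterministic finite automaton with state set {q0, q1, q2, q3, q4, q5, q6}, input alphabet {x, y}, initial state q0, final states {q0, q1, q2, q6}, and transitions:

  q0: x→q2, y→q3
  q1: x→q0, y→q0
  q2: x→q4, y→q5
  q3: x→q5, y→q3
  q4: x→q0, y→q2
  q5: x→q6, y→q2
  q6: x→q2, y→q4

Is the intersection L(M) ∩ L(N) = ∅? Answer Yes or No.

The string x is accepted by both M and N.
Hence L(M) ∩ L(N) ≠ ∅.

No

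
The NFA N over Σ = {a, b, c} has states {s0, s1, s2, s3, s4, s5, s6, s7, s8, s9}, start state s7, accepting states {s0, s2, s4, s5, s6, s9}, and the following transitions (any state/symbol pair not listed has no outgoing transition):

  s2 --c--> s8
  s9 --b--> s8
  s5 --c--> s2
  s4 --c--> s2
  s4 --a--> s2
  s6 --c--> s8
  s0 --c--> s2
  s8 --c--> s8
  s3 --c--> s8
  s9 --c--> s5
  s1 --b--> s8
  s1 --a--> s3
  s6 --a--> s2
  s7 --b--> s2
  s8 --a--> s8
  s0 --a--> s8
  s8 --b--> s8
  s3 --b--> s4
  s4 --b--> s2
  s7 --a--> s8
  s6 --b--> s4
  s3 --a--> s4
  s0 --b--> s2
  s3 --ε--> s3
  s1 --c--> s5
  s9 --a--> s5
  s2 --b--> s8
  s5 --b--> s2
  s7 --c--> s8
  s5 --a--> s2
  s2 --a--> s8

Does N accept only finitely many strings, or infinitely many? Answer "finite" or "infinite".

The useful states (reachable from s7 and able to reach an accepting state) are {s2, s7}.
Restricted to these states the transition graph has no cycle, so every accepting path has bounded length and L is finite.

finite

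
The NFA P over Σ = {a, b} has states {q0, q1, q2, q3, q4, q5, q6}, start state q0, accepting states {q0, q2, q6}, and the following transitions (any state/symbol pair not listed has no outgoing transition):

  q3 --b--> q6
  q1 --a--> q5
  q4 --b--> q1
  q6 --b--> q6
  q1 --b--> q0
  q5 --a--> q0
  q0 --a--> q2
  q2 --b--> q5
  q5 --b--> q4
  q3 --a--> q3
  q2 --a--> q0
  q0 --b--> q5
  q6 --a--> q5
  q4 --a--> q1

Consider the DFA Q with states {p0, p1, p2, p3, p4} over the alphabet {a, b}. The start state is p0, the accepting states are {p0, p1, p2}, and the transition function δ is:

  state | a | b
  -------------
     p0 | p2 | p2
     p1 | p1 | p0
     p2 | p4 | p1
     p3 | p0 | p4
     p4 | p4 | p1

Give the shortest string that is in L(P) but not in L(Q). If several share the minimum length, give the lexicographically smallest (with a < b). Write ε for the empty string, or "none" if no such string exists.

The string aa is accepted by P but not by Q.
No shorter string lies in the difference, and aa is the lexicographically first length-2 string in L(P) \ L(Q).

aa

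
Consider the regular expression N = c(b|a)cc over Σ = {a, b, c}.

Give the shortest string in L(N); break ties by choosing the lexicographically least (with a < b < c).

cacc

By inspection of the expression, no string of length less than 4 matches, and cacc is the lexicographically first match of length 4.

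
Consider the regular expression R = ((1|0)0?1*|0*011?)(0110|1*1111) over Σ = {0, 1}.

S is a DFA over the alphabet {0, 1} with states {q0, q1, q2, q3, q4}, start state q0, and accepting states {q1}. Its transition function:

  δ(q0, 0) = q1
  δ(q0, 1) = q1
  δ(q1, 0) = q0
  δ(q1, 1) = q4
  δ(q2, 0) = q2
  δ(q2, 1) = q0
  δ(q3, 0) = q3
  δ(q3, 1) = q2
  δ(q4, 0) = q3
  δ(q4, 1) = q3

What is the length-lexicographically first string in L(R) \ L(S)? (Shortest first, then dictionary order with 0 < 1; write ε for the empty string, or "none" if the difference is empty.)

00110

The string 00110 is accepted by R but not by S.
No shorter string lies in the difference, and 00110 is the lexicographically first length-5 string in L(R) \ L(S).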